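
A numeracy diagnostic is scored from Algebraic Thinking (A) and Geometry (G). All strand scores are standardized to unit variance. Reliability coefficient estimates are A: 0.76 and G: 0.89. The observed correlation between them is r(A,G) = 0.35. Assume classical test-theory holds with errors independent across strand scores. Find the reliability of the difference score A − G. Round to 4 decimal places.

0.7308

Var(A−G) = 1 + 1 − 2·0.35 = 2 − 0.7 = 1.3.
Under uncorrelated errors the observed covariances equal the true-score covariances, so only the own-variance terms attenuate.
True-score variance = [0.76 + 0.89] − 0.7 = 1.65 − 0.7 = 0.95.
Reliability = 0.95 / 1.3 = 0.7308.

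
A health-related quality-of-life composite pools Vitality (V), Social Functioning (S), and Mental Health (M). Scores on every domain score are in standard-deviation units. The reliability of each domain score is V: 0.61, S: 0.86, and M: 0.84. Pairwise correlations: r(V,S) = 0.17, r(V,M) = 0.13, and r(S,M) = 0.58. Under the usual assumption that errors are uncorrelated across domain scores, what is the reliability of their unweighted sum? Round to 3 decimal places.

Var(V+S+M) = 3 + 2·[0.17 + 0.13 + 0.58] = 3 + 1.76 = 4.76.
Because errors are independent across components, Cov(Tᵢ,Tⱼ) = Cov(Xᵢ,Xⱼ); the off-diagonal part of the true-score variance is the same as above.
True-score variance = [0.61 + 0.86 + 0.84] + 1.76 = 2.31 + 1.76 = 4.07.
Reliability = 4.07 / 4.76 = 0.855.

0.855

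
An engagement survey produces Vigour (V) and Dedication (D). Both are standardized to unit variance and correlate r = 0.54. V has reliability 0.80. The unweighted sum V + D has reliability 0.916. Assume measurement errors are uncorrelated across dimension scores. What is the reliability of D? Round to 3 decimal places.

Var(V+D) = 2 + 2·0.54 = 3.080.
True-score variance = ρ_V + ρ_D + 2·0.54, so 0.916 = (0.80 + ρ_D + 1.08) / 3.080.
ρ_D = 0.916·3.080 − 0.80 − 1.08 = 0.941.

0.941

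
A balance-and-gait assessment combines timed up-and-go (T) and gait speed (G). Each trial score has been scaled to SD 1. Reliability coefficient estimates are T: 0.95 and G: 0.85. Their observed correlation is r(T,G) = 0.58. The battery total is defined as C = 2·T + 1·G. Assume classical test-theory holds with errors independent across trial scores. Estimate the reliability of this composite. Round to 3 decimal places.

0.952

Var(C) = 2² + 1 + 2·[2·0.58] = 5 + 2.32 = 7.32.
With uncorrelated errors the cross-covariances are all true-score covariance, so they carry over unchanged; only the diagonal terms shrink to ρᵢσᵢ².
True-score variance = [2²·0.95 + 0.85] + 2.32 = 4.65 + 2.32 = 6.97.
Reliability = 6.97 / 7.32 = 0.952.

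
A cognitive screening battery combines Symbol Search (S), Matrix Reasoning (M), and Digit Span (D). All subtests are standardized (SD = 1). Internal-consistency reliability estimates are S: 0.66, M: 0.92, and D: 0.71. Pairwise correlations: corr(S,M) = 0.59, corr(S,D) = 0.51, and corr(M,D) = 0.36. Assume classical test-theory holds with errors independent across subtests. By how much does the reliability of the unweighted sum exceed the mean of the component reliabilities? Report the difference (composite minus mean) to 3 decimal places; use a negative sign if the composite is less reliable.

0.117

Var(sum) = 3 + 2.92 = 5.92; true-score variance = 2.29 + 2.92 = 5.21; composite reliability = 0.8801.
Mean component reliability = 0.7633.
Difference = 0.8801 − 0.7633 = 0.117.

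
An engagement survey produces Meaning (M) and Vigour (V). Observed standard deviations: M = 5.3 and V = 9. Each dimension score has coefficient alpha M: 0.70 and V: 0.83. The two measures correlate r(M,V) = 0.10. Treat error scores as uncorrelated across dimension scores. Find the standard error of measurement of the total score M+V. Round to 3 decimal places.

4.711

Var(total) = 109.09 + 9.54 = 118.63.
True-score variance = 86.893 + 9.54 = 96.433, so reliability = 0.8129.
Error variance = 118.63 − 96.433 = 22.197; SEM = √22.197 = 4.711.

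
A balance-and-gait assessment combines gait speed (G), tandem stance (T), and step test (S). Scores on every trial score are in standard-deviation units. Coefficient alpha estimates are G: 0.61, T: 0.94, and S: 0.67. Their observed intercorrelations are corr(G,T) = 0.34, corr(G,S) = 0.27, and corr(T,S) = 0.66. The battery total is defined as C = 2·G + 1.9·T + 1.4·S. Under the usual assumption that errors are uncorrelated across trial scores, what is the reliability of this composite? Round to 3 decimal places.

Var(C) = 2² + 1.9² + 1.4² + 2·[3.8·0.34 + 2.8·0.27 + 2.66·0.66] = 9.57 + 7.6072 = 17.1772.
Under uncorrelated errors the observed covariances equal the true-score covariances, so only the own-variance terms attenuate.
True-score variance = [2²·0.61 + 1.9²·0.94 + 1.4²·0.67] + 7.6072 = 7.1466 + 7.6072 = 14.7538.
Reliability = 14.7538 / 17.1772 = 0.859.

0.859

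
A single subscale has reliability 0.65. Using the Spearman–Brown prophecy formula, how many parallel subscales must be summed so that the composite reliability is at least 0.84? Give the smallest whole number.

3

k ≥ ρ*(1−ρ₁)/(ρ₁(1−ρ*)) = 0.84·0.35 / (0.65·0.16) = 2.827.
Smallest integer k = 3.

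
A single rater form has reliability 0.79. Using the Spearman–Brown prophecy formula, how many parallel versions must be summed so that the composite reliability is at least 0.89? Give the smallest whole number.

3

k ≥ ρ*(1−ρ₁)/(ρ₁(1−ρ*)) = 0.89·0.21 / (0.79·0.11) = 2.151.
Smallest integer k = 3.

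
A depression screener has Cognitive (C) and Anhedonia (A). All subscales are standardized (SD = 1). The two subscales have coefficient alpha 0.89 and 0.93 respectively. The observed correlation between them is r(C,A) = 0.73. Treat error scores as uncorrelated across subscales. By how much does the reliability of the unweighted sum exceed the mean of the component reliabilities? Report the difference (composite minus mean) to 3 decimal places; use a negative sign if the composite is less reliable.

Var(sum) = 2 + 1.46 = 3.46; true-score variance = 1.82 + 1.46 = 3.28; composite reliability = 0.9480.
Mean component reliability = 0.9100.
Difference = 0.9480 − 0.9100 = 0.038.

0.038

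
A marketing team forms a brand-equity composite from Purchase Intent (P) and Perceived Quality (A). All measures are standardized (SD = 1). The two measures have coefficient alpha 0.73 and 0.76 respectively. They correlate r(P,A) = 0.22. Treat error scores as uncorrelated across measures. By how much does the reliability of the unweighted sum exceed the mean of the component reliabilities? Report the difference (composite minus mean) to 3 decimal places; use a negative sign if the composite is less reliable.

Var(sum) = 2 + 0.44 = 2.44; true-score variance = 1.49 + 0.44 = 1.93; composite reliability = 0.7910.
Mean component reliability = 0.7450.
Difference = 0.7910 − 0.7450 = 0.046.

0.046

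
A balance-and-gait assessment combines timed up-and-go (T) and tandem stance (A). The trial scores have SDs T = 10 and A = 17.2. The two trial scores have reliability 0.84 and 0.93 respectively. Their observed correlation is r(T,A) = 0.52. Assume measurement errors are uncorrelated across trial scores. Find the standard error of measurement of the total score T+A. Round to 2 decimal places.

Var(total) = 395.84 + 178.88 = 574.72.
True-score variance = 359.131 + 178.88 = 538.011, so reliability = 0.9361.
Error variance = 574.72 − 538.011 = 36.7088; SEM = √36.7088 = 6.06.

6.06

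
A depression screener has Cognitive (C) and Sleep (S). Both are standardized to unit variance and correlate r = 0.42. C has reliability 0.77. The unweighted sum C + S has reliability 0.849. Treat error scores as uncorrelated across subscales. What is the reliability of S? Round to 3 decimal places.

Var(C+S) = 2 + 2·0.42 = 2.840.
True-score variance = ρ_C + ρ_S + 2·0.42, so 0.849 = (0.77 + ρ_S + 0.84) / 2.840.
ρ_S = 0.849·2.840 − 0.77 − 0.84 = 0.801.

0.801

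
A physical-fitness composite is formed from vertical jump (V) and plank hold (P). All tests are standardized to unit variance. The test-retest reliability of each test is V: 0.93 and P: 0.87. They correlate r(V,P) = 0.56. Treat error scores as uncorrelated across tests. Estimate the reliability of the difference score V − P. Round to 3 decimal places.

Var(V−P) = 1 + 1 − 2·0.56 = 2 − 1.12 = 0.88.
With uncorrelated errors the cross-covariances are all true-score covariance, so they carry over unchanged; only the diagonal terms shrink to ρᵢσᵢ².
True-score variance = [0.93 + 0.87] − 1.12 = 1.8 − 1.12 = 0.68.
Reliability = 0.68 / 0.88 = 0.773.

0.773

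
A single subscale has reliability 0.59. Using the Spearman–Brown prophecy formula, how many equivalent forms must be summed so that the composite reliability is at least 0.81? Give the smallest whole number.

3

k ≥ ρ*(1−ρ₁)/(ρ₁(1−ρ*)) = 0.81·0.41 / (0.59·0.19) = 2.963.
Smallest integer k = 3.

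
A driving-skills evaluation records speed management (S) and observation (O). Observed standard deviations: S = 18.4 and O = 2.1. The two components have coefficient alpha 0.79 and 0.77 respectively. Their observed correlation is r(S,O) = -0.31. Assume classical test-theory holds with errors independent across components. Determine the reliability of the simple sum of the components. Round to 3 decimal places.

Var(S+O) = 18.4² + 2.1² + 2·[18.4·2.1·(-0.31)] = 342.97 − 23.9568 = 319.013.
Because errors are independent across components, Cov(Tᵢ,Tⱼ) = Cov(Xᵢ,Xⱼ); the off-diagonal part of the true-score variance is the same as above.
True-score variance = [18.4²·0.79 + 2.1²·0.77] − 23.9568 = 270.858 − 23.9568 = 246.901.
Reliability = 246.901 / 319.013 = 0.774.

0.774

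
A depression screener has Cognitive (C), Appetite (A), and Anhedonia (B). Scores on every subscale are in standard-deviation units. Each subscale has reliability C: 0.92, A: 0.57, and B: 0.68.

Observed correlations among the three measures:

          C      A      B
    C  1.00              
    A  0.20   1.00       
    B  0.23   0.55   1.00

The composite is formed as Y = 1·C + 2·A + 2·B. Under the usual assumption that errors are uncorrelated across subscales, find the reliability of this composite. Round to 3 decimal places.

0.796

Var(Y) = 1 + 2² + 2² + 2·[2·0.20 + 2·0.23 + 4·0.55] = 9 + 6.12 = 15.12.
Because errors are independent across components, Cov(Tᵢ,Tⱼ) = Cov(Xᵢ,Xⱼ); the off-diagonal part of the true-score variance is the same as above.
True-score variance = [0.92 + 2²·0.57 + 2²·0.68] + 6.12 = 5.92 + 6.12 = 12.04.
Reliability = 12.04 / 15.12 = 0.796.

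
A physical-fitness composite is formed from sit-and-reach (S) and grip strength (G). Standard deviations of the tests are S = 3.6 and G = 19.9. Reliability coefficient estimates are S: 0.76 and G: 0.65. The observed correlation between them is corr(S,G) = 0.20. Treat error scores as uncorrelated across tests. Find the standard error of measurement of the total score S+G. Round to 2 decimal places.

11.90

Var(total) = 408.97 + 28.656 = 437.626.
True-score variance = 267.256 + 28.656 = 295.912, so reliability = 0.6762.
Error variance = 437.626 − 295.912 = 141.714; SEM = √141.714 = 11.90.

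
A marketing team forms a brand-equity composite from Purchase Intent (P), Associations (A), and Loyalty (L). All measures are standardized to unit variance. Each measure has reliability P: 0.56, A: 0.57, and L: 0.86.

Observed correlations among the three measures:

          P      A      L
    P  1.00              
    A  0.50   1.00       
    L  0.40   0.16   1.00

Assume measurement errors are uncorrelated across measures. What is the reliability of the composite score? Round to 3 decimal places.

0.803

Var(P+A+L) = 3 + 2·[0.50 + 0.40 + 0.16] = 3 + 2.12 = 5.12.
With uncorrelated errors the cross-covariances are all true-score covariance, so they carry over unchanged; only the diagonal terms shrink to ρᵢσᵢ².
True-score variance = [0.56 + 0.57 + 0.86] + 2.12 = 1.99 + 2.12 = 4.11.
Reliability = 4.11 / 5.12 = 0.803.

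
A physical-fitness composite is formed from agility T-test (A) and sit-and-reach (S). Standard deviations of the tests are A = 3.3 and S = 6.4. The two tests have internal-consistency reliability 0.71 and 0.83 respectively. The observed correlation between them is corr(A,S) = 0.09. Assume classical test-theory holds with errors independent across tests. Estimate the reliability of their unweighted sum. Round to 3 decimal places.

Var(A+S) = 3.3² + 6.4² + 2·[3.3·6.4·0.09] = 51.85 + 3.8016 = 55.6516.
Under uncorrelated errors the observed covariances equal the true-score covariances, so only the own-variance terms attenuate.
True-score variance = [3.3²·0.71 + 6.4²·0.83] + 3.8016 = 41.7287 + 3.8016 = 45.5303.
Reliability = 45.5303 / 55.6516 = 0.818.

0.818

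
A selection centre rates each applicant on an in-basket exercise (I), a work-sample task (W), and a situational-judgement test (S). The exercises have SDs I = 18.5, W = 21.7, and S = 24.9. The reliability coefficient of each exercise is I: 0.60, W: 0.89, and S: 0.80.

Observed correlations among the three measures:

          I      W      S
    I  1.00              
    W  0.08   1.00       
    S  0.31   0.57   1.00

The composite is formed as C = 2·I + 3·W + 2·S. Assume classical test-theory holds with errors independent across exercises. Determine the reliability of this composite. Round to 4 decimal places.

0.8866

Var(C) = 2²·18.5² + 3²·21.7² + 2²·24.9² + 2·[6·18.5·21.7·0.08 + 4·18.5·24.9·0.31 + 6·21.7·24.9·0.57] = 8087.05 + 5223.66 = 13310.7.
Under uncorrelated errors the observed covariances equal the true-score covariances, so only the own-variance terms attenuate.
True-score variance = [2²·18.5²·0.60 + 3²·21.7²·0.89 + 2²·24.9²·0.80] + 5223.66 = 6577.26 + 5223.66 = 11800.9.
Reliability = 11800.9 / 13310.7 = 0.8866.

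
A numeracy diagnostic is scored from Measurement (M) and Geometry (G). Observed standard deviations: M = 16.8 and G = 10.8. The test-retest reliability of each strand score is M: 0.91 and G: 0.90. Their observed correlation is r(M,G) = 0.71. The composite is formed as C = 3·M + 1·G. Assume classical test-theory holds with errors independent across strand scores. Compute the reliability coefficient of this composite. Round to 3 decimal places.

Var(C) = 3²·16.8² + 10.8² + 2·[3·16.8·10.8·0.71] = 2656.8 + 772.934 = 3429.73.
Because errors are independent across components, Cov(Tᵢ,Tⱼ) = Cov(Xᵢ,Xⱼ); the off-diagonal part of the true-score variance is the same as above.
True-score variance = [3²·16.8²·0.91 + 10.8²·0.90] + 772.934 = 2416.52 + 772.934 = 3189.46.
Reliability = 3189.46 / 3429.73 = 0.930.

0.930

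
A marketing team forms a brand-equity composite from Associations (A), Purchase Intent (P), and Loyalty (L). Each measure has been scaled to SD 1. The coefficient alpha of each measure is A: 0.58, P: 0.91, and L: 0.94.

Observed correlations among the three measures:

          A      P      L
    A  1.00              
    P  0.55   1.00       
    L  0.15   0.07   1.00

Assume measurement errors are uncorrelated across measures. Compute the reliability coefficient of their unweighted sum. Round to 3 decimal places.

0.874

Var(A+P+L) = 3 + 2·[0.55 + 0.15 + 0.07] = 3 + 1.54 = 4.54.
Because errors are independent across components, Cov(Tᵢ,Tⱼ) = Cov(Xᵢ,Xⱼ); the off-diagonal part of the true-score variance is the same as above.
True-score variance = [0.58 + 0.91 + 0.94] + 1.54 = 2.43 + 1.54 = 3.97.
Reliability = 3.97 / 4.54 = 0.874.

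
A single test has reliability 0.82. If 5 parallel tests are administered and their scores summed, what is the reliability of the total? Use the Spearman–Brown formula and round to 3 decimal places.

ρ_k = kρ / (1 + (k−1)ρ) = 5·0.82 / (1 + 4·0.82) = 4.100 / 4.280 = 0.958.

0.958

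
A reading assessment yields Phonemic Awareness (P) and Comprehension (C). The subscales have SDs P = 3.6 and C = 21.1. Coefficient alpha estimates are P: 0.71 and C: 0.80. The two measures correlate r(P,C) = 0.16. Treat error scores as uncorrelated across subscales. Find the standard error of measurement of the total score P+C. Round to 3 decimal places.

9.633

Var(total) = 458.17 + 24.3072 = 482.477.
True-score variance = 365.37 + 24.3072 = 389.677, so reliability = 0.8077.
Error variance = 482.477 − 389.677 = 92.8004; SEM = √92.8004 = 9.633.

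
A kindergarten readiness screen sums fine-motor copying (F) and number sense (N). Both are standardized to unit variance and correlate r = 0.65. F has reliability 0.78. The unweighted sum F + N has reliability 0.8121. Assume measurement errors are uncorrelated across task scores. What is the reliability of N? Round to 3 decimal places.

Var(F+N) = 2 + 2·0.65 = 3.300.
True-score variance = ρ_F + ρ_N + 2·0.65, so 0.8121 = (0.78 + ρ_N + 1.30) / 3.300.
ρ_N = 0.8121·3.300 − 0.78 − 1.30 = 0.600.

0.600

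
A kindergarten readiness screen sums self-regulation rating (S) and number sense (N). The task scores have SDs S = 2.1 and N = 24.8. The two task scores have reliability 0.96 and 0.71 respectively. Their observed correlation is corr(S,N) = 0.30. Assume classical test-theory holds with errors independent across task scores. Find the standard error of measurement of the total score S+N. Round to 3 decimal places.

Var(total) = 619.45 + 31.248 = 650.698.
True-score variance = 440.912 + 31.248 = 472.16, so reliability = 0.7256.
Error variance = 650.698 − 472.16 = 178.538; SEM = √178.538 = 13.362.

13.362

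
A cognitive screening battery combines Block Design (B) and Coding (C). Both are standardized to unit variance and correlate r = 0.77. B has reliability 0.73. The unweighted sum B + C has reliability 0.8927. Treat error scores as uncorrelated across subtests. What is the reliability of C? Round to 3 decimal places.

0.890

Var(B+C) = 2 + 2·0.77 = 3.540.
True-score variance = ρ_B + ρ_C + 2·0.77, so 0.8927 = (0.73 + ρ_C + 1.54) / 3.540.
ρ_C = 0.8927·3.540 − 0.73 − 1.54 = 0.890.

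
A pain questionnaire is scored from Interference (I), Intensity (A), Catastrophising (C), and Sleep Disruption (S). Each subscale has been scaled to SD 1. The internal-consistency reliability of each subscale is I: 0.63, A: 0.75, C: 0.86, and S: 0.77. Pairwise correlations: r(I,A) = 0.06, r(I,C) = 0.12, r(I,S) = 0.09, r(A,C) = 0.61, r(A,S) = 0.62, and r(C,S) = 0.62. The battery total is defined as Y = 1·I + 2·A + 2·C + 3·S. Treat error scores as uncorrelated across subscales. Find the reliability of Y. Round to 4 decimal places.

Var(Y) = 1 + 2² + 2² + 3² + 2·[2·0.06 + 2·0.12 + 3·0.09 + 4·0.61 + 6·0.62 + 6·0.62] = 18 + 21.02 = 39.02.
Under uncorrelated errors the observed covariances equal the true-score covariances, so only the own-variance terms attenuate.
True-score variance = [0.63 + 2²·0.75 + 2²·0.86 + 3²·0.77] + 21.02 = 14 + 21.02 = 35.02.
Reliability = 35.02 / 39.02 = 0.8975.

0.8975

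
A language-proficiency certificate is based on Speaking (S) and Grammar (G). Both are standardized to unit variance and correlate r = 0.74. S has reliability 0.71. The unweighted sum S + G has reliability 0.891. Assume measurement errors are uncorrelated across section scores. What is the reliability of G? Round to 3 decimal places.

Var(S+G) = 2 + 2·0.74 = 3.480.
True-score variance = ρ_S + ρ_G + 2·0.74, so 0.891 = (0.71 + ρ_G + 1.48) / 3.480.
ρ_G = 0.891·3.480 − 0.71 − 1.48 = 0.911.

0.911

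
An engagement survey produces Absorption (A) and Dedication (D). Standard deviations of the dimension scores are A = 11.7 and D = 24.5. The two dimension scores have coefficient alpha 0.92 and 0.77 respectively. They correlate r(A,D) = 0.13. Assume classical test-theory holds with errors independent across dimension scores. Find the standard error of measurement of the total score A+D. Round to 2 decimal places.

Var(total) = 737.14 + 74.529 = 811.669.
True-score variance = 588.131 + 74.529 = 662.66, so reliability = 0.8164.
Error variance = 811.669 − 662.66 = 149.009; SEM = √149.009 = 12.21.

12.21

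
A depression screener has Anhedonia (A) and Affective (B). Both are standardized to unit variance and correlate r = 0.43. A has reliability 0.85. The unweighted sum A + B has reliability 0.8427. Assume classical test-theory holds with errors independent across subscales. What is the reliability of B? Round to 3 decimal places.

Var(A+B) = 2 + 2·0.43 = 2.860.
True-score variance = ρ_A + ρ_B + 2·0.43, so 0.8427 = (0.85 + ρ_B + 0.86) / 2.860.
ρ_B = 0.8427·2.860 − 0.85 − 0.86 = 0.700.

0.700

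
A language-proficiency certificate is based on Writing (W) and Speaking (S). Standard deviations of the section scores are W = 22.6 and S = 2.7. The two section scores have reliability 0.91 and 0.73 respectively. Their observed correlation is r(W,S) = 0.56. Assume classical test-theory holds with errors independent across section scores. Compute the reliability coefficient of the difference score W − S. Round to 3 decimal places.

0.893

Var(W−S) = 22.6² + 2.7² − 2·22.6·2.7·0.56 = 518.05 − 68.3424 = 449.708.
Because errors are independent across components, Cov(Tᵢ,Tⱼ) = Cov(Xᵢ,Xⱼ); the off-diagonal part of the true-score variance is the same as above.
True-score variance = [22.6²·0.91 + 2.7²·0.73] − 68.3424 = 470.113 − 68.3424 = 401.771.
Reliability = 401.771 / 449.708 = 0.893.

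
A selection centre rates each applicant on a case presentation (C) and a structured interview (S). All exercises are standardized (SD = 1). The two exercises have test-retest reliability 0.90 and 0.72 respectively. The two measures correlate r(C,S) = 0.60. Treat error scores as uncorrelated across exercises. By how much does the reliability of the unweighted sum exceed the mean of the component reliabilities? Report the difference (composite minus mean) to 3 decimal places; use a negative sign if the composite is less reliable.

0.071

Var(sum) = 2 + 1.2 = 3.2; true-score variance = 1.62 + 1.2 = 2.82; composite reliability = 0.8813.
Mean component reliability = 0.8100.
Difference = 0.8813 − 0.8100 = 0.071.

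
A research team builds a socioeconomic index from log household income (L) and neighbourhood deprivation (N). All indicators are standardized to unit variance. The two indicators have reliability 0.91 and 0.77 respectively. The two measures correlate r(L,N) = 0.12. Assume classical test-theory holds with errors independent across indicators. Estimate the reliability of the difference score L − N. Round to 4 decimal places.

0.8182

Var(L−N) = 1 + 1 − 2·0.12 = 2 − 0.24 = 1.76.
With uncorrelated errors the cross-covariances are all true-score covariance, so they carry over unchanged; only the diagonal terms shrink to ρᵢσᵢ².
True-score variance = [0.91 + 0.77] − 0.24 = 1.68 − 0.24 = 1.44.
Reliability = 1.44 / 1.76 = 0.8182.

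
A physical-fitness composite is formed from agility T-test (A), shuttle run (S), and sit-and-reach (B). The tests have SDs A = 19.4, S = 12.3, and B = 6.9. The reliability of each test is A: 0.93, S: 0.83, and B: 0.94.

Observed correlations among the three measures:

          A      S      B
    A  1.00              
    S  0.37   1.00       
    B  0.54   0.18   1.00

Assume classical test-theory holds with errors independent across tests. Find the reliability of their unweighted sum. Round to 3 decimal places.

0.941

Var(A+S+B) = 19.4² + 12.3² + 6.9² + 2·[19.4·12.3·0.37 + 19.4·6.9·0.54 + 12.3·6.9·0.18] = 575.26 + 351.701 = 926.961.
With uncorrelated errors the cross-covariances are all true-score covariance, so they carry over unchanged; only the diagonal terms shrink to ρᵢσᵢ².
True-score variance = [19.4²·0.93 + 12.3²·0.83 + 6.9²·0.94] + 351.701 = 520.339 + 351.701 = 872.04.
Reliability = 872.04 / 926.961 = 0.941.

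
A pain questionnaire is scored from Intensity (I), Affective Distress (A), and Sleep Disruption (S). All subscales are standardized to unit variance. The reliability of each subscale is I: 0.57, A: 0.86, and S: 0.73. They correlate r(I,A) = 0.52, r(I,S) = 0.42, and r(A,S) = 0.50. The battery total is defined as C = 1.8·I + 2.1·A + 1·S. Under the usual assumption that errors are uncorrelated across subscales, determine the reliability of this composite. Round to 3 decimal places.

Var(C) = 1.8² + 2.1² + 1 + 2·[3.78·0.52 + 1.8·0.42 + 2.1·0.50] = 8.65 + 7.5432 = 16.1932.
With uncorrelated errors the cross-covariances are all true-score covariance, so they carry over unchanged; only the diagonal terms shrink to ρᵢσᵢ².
True-score variance = [1.8²·0.57 + 2.1²·0.86 + 0.73] + 7.5432 = 6.3694 + 7.5432 = 13.9126.
Reliability = 13.9126 / 16.1932 = 0.859.

0.859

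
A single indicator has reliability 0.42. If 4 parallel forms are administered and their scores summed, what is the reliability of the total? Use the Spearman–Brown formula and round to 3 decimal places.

ρ_k = kρ / (1 + (k−1)ρ) = 4·0.42 / (1 + 3·0.42) = 1.680 / 2.260 = 0.743.

0.743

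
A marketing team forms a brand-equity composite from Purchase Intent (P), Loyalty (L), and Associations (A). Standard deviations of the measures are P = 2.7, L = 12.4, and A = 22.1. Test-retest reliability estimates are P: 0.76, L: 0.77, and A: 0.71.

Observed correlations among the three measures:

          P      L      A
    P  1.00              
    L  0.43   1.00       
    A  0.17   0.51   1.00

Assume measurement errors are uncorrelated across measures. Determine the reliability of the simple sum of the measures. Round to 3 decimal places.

Var(P+L+A) = 2.7² + 12.4² + 22.1² + 2·[2.7·12.4·0.43 + 2.7·22.1·0.17 + 12.4·22.1·0.51] = 649.46 + 328.601 = 978.061.
Under uncorrelated errors the observed covariances equal the true-score covariances, so only the own-variance terms attenuate.
True-score variance = [2.7²·0.76 + 12.4²·0.77 + 22.1²·0.71] + 328.601 = 470.707 + 328.601 = 799.308.
Reliability = 799.308 / 978.061 = 0.817.

0.817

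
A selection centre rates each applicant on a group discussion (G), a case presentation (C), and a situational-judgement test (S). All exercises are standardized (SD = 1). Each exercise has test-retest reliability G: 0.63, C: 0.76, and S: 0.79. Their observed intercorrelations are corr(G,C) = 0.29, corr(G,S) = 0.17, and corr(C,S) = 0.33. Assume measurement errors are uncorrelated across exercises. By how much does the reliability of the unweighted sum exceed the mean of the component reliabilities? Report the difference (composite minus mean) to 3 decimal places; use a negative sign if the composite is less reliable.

Var(sum) = 3 + 1.58 = 4.58; true-score variance = 2.18 + 1.58 = 3.76; composite reliability = 0.8210.
Mean component reliability = 0.7267.
Difference = 0.8210 − 0.7267 = 0.094.

0.094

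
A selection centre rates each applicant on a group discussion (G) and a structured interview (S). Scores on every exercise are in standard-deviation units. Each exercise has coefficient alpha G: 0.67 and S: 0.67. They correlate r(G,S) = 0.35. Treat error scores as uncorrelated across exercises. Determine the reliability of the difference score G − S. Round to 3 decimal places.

0.492

Var(G−S) = 1 + 1 − 2·0.35 = 2 − 0.7 = 1.3.
With uncorrelated errors the cross-covariances are all true-score covariance, so they carry over unchanged; only the diagonal terms shrink to ρᵢσᵢ².
True-score variance = [0.67 + 0.67] − 0.7 = 1.34 − 0.7 = 0.64.
Reliability = 0.64 / 1.3 = 0.492.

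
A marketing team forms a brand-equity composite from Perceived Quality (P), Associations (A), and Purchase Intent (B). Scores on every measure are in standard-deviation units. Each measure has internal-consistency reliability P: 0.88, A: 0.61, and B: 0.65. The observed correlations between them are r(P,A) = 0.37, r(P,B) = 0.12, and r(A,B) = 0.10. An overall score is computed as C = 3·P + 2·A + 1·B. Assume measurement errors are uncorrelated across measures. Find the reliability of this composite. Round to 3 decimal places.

0.847

Var(C) = 3² + 2² + 1 + 2·[6·0.37 + 3·0.12 + 2·0.10] = 14 + 5.56 = 19.56.
With uncorrelated errors the cross-covariances are all true-score covariance, so they carry over unchanged; only the diagonal terms shrink to ρᵢσᵢ².
True-score variance = [3²·0.88 + 2²·0.61 + 0.65] + 5.56 = 11.01 + 5.56 = 16.57.
Reliability = 16.57 / 19.56 = 0.847.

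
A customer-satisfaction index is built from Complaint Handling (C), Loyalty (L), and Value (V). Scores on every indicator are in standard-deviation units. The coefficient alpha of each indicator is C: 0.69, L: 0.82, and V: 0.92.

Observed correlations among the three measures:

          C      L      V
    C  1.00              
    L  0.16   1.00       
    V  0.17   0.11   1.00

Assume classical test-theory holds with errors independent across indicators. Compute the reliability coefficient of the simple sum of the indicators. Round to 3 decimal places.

Var(C+L+V) = 3 + 2·[0.16 + 0.17 + 0.11] = 3 + 0.88 = 3.88.
Because errors are independent across components, Cov(Tᵢ,Tⱼ) = Cov(Xᵢ,Xⱼ); the off-diagonal part of the true-score variance is the same as above.
True-score variance = [0.69 + 0.82 + 0.92] + 0.88 = 2.43 + 0.88 = 3.31.
Reliability = 3.31 / 3.88 = 0.853.

0.853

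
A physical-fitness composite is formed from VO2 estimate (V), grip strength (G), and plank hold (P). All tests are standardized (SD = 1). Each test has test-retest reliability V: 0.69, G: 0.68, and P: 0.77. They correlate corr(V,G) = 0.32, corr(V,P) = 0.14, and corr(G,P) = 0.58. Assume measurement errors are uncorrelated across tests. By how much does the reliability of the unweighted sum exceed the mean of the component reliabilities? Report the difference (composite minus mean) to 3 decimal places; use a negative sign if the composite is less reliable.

Var(sum) = 3 + 2.08 = 5.08; true-score variance = 2.14 + 2.08 = 4.22; composite reliability = 0.8307.
Mean component reliability = 0.7133.
Difference = 0.8307 − 0.7133 = 0.117.

0.117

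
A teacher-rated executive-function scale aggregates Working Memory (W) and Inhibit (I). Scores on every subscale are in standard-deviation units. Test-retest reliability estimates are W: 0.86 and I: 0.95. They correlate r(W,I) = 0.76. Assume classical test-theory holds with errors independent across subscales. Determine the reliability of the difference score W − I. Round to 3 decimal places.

Var(W−I) = 1 + 1 − 2·0.76 = 2 − 1.52 = 0.48.
With uncorrelated errors the cross-covariances are all true-score covariance, so they carry over unchanged; only the diagonal terms shrink to ρᵢσᵢ².
True-score variance = [0.86 + 0.95] − 1.52 = 1.81 − 1.52 = 0.29.
Reliability = 0.29 / 0.48 = 0.604.

0.604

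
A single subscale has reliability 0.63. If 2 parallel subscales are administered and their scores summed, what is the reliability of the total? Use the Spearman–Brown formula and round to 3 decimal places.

0.773

ρ_k = kρ / (1 + (k−1)ρ) = 2·0.63 / (1 + 1·0.63) = 1.260 / 1.630 = 0.773.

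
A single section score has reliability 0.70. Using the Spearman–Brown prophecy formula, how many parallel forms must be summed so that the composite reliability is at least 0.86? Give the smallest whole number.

3

k ≥ ρ*(1−ρ₁)/(ρ₁(1−ρ*)) = 0.86·0.30 / (0.70·0.14) = 2.633.
Smallest integer k = 3.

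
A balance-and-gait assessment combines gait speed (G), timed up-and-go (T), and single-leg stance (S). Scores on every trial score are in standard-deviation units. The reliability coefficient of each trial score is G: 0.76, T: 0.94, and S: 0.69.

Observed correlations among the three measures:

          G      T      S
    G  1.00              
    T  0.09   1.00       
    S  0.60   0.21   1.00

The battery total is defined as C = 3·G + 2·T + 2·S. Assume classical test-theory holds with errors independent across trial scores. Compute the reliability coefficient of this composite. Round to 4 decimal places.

Var(C) = 3² + 2² + 2² + 2·[6·0.09 + 6·0.60 + 4·0.21] = 17 + 9.96 = 26.96.
Because errors are independent across components, Cov(Tᵢ,Tⱼ) = Cov(Xᵢ,Xⱼ); the off-diagonal part of the true-score variance is the same as above.
True-score variance = [3²·0.76 + 2²·0.94 + 2²·0.69] + 9.96 = 13.36 + 9.96 = 23.32.
Reliability = 23.32 / 26.96 = 0.8650.

0.8650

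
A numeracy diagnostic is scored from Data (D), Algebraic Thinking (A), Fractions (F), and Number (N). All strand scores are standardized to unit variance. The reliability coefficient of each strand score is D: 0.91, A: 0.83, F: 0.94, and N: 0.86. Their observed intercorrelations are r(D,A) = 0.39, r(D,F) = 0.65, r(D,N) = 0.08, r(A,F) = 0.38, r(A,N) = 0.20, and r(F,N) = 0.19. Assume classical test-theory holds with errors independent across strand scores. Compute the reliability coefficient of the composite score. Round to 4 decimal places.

Var(D+A+F+N) = 4 + 2·[0.39 + 0.65 + 0.08 + 0.38 + 0.20 + 0.19] = 4 + 3.78 = 7.78.
Because errors are independent across components, Cov(Tᵢ,Tⱼ) = Cov(Xᵢ,Xⱼ); the off-diagonal part of the true-score variance is the same as above.
True-score variance = [0.91 + 0.83 + 0.94 + 0.86] + 3.78 = 3.54 + 3.78 = 7.32.
Reliability = 7.32 / 7.78 = 0.9409.

0.9409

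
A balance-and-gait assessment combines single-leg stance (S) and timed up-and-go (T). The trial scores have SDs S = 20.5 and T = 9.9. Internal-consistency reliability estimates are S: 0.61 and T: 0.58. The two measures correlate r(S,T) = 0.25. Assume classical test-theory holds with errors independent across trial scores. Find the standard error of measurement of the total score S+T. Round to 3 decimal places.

Var(total) = 518.26 + 101.475 = 619.735.
True-score variance = 313.198 + 101.475 = 414.673, so reliability = 0.6691.
Error variance = 619.735 − 414.673 = 205.062; SEM = √205.062 = 14.320.

14.320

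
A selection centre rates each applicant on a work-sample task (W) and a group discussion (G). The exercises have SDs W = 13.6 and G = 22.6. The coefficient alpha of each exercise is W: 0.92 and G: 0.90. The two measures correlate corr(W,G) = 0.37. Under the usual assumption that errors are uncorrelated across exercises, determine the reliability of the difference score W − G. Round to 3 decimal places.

0.859

Var(W−G) = 13.6² + 22.6² − 2·13.6·22.6·0.37 = 695.72 − 227.446 = 468.274.
With uncorrelated errors the cross-covariances are all true-score covariance, so they carry over unchanged; only the diagonal terms shrink to ρᵢσᵢ².
True-score variance = [13.6²·0.92 + 22.6²·0.90] − 227.446 = 629.847 − 227.446 = 402.401.
Reliability = 402.401 / 468.274 = 0.859.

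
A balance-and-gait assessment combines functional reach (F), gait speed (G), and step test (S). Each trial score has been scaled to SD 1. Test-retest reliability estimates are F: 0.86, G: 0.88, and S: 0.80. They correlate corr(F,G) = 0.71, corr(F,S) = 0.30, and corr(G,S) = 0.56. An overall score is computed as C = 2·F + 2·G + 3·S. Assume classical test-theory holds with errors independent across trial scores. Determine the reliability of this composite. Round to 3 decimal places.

Var(C) = 2² + 2² + 3² + 2·[4·0.71 + 6·0.30 + 6·0.56] = 17 + 16 = 33.
Under uncorrelated errors the observed covariances equal the true-score covariances, so only the own-variance terms attenuate.
True-score variance = [2²·0.86 + 2²·0.88 + 3²·0.80] + 16 = 14.16 + 16 = 30.16.
Reliability = 30.16 / 33 = 0.914.

0.914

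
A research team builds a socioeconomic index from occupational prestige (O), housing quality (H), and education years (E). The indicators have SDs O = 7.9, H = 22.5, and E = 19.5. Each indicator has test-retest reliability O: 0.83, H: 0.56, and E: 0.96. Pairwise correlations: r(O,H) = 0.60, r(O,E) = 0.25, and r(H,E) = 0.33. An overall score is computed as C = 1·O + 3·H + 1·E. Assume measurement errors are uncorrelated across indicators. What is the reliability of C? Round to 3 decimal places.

0.692

Var(C) = 7.9² + 3²·22.5² + 19.5² + 2·[3·7.9·22.5·0.60 + 7.9·19.5·0.25 + 3·22.5·19.5·0.33] = 4998.91 + 1585.65 = 6584.56.
With uncorrelated errors the cross-covariances are all true-score covariance, so they carry over unchanged; only the diagonal terms shrink to ρᵢσᵢ².
True-score variance = [7.9²·0.83 + 3²·22.5²·0.56 + 19.5²·0.96] + 1585.65 = 2968.34 + 1585.65 = 4553.99.
Reliability = 4553.99 / 6584.56 = 0.692.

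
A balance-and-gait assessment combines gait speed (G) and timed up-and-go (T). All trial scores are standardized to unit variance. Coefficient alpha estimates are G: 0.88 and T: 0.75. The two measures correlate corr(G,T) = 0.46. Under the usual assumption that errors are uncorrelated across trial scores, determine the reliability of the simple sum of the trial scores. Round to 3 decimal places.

0.873

Var(G+T) = 2 + 2·[0.46] = 2 + 0.92 = 2.92.
Because errors are independent across components, Cov(Tᵢ,Tⱼ) = Cov(Xᵢ,Xⱼ); the off-diagonal part of the true-score variance is the same as above.
True-score variance = [0.88 + 0.75] + 0.92 = 1.63 + 0.92 = 2.55.
Reliability = 2.55 / 2.92 = 0.873.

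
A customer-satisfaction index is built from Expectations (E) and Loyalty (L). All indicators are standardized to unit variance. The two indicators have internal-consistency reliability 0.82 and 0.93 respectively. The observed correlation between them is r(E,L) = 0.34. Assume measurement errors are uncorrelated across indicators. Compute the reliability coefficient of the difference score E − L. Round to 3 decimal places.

Var(E−L) = 1 + 1 − 2·0.34 = 2 − 0.68 = 1.32.
Because errors are independent across components, Cov(Tᵢ,Tⱼ) = Cov(Xᵢ,Xⱼ); the off-diagonal part of the true-score variance is the same as above.
True-score variance = [0.82 + 0.93] − 0.68 = 1.75 − 0.68 = 1.07.
Reliability = 1.07 / 1.32 = 0.811.

0.811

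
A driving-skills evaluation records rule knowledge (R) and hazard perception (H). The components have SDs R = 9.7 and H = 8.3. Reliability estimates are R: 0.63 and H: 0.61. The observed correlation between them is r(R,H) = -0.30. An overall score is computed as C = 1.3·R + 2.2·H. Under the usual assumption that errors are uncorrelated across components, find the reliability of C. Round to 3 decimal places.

0.467

Var(C) = 1.3²·9.7² + 2.2²·8.3² + 2·[2.86·9.7·8.3·(-0.30)] = 492.44 − 138.155 = 354.285.
Because errors are independent across components, Cov(Tᵢ,Tⱼ) = Cov(Xᵢ,Xⱼ); the off-diagonal part of the true-score variance is the same as above.
True-score variance = [1.3²·9.7²·0.63 + 2.2²·8.3²·0.61] − 138.155 = 303.568 − 138.155 = 165.413.
Reliability = 165.413 / 354.285 = 0.467.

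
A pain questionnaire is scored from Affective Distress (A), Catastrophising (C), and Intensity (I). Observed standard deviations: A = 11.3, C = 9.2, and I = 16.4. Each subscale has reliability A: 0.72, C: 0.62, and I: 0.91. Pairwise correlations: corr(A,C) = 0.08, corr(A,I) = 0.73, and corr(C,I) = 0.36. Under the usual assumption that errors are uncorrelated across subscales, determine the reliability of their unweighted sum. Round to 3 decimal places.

0.895

Var(A+C+I) = 11.3² + 9.2² + 16.4² + 2·[11.3·9.2·0.08 + 11.3·16.4·0.73 + 9.2·16.4·0.36] = 481.29 + 395.834 = 877.124.
Because errors are independent across components, Cov(Tᵢ,Tⱼ) = Cov(Xᵢ,Xⱼ); the off-diagonal part of the true-score variance is the same as above.
True-score variance = [11.3²·0.72 + 9.2²·0.62 + 16.4²·0.91] + 395.834 = 389.167 + 395.834 = 785.002.
Reliability = 785.002 / 877.124 = 0.895.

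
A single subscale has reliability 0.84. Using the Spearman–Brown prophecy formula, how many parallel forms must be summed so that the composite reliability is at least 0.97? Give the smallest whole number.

7

k ≥ ρ*(1−ρ₁)/(ρ₁(1−ρ*)) = 0.97·0.16 / (0.84·0.03) = 6.159.
Smallest integer k = 7.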